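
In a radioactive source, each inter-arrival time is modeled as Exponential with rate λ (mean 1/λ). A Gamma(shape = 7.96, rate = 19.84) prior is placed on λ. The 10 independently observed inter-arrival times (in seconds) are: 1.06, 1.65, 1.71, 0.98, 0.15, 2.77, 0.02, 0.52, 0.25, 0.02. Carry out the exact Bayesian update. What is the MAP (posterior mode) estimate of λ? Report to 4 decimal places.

0.5854

With a Gamma(shape α, rate β) prior on the exponential rate λ, the posterior after n observations with total T = Σxᵢ is Gamma(α+n, β+T).
Sum of observations T = 9.13 seconds; n = 10.
Posterior: Gamma(7.96+10, 19.84+9.13) = Gamma(17.96, 28.97).
Mode = (α−1)/β = 0.5854.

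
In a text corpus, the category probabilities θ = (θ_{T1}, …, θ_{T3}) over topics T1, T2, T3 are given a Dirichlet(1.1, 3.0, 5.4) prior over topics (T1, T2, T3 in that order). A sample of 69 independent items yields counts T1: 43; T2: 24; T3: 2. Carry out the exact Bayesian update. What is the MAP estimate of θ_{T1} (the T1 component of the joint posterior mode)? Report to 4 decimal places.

The Dirichlet prior is conjugate to the Multinomial likelihood: each posterior αⱼ = prior αⱼ + observed count nⱼ.
Posterior concentration: (44.1, 27.0, 7.4), total = 78.5.
Joint mode component: (α_{T1}−1)/(Σα−K) = 43.1/75.5 = 0.5709.

0.5709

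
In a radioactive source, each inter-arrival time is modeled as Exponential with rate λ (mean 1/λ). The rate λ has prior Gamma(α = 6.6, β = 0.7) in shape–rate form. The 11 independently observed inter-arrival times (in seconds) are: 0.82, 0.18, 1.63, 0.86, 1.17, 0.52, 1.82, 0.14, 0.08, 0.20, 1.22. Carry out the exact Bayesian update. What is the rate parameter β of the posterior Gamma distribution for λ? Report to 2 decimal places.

9.34

With a Gamma(shape α, rate β) prior on the exponential rate λ, the posterior after n observations with total T = Σxᵢ is Gamma(α+n, β+T).
Sum of observations T = 8.64 seconds; n = 11.
Posterior: Gamma(6.6+11, 0.7+8.64) = Gamma(17.6, 9.34).
Posterior β = 9.34.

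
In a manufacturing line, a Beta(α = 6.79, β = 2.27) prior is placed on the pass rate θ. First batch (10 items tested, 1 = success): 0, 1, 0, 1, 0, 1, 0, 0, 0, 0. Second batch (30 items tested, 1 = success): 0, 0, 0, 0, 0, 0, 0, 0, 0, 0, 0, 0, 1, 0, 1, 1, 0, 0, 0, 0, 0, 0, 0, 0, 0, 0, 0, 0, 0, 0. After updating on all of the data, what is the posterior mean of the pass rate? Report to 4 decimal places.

0.2607

The Beta prior is conjugate to a Binomial/Bernoulli likelihood; the update adds successes to α and failures to β.
After batch 1: Beta(6.79+3, 2.27+7) = Beta(9.79, 9.27).
After batch 2: Beta(9.79+3, 9.27+27) = Beta(12.79, 36.27).
Posterior mean = α/(α+β) = 12.79/49.06 = 0.2607.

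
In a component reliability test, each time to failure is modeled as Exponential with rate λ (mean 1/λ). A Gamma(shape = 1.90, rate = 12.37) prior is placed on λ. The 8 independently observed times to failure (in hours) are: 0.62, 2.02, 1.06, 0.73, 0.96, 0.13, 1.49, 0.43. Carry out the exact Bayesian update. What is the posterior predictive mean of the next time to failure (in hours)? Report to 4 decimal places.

With a Gamma(shape α, rate β) prior on the exponential rate λ, the posterior after n observations with total T = Σxᵢ is Gamma(α+n, β+T).
Sum of observations T = 7.44 hours; n = 8.
Posterior: Gamma(1.90+8, 12.37+7.44) = Gamma(9.90, 19.81).
The predictive distribution for the next observation is Lomax; its mean is β/(α−1) = 19.81/8.90 = 2.2258.

2.2258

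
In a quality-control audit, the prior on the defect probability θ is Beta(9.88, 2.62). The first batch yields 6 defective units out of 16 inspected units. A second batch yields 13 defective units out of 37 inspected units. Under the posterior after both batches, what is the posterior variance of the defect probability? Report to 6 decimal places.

0.003707

The Beta prior is conjugate to a Binomial/Bernoulli likelihood; the update adds successes to α and failures to β.
After batch 1: Beta(9.88+6, 2.62+10) = Beta(15.88, 12.62).
After batch 2: Beta(15.88+13, 12.62+24) = Beta(28.88, 36.62).
Var = αβ/((α+β)²(α+β+1)) = 28.88·36.62/(65.50²·66.50) = 0.003707.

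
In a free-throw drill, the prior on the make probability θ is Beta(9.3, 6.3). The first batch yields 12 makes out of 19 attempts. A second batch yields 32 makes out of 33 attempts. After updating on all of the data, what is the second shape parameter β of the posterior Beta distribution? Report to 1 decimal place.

The Beta prior is conjugate to a Binomial/Bernoulli likelihood; the update adds successes to α and failures to β.
After batch 1: Beta(9.3+12, 6.3+7) = Beta(21.3, 13.3).
After batch 2: Beta(21.3+32, 13.3+1) = Beta(53.3, 14.3).
Posterior β = 14.3.

14.3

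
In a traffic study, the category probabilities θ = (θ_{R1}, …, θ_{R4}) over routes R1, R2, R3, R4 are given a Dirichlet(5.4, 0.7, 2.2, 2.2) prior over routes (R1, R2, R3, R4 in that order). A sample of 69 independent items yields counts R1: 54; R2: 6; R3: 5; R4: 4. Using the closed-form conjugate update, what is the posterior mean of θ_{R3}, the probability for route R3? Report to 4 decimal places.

The Dirichlet prior is conjugate to the Multinomial likelihood: each posterior αⱼ = prior αⱼ + observed count nⱼ.
Posterior concentration: (59.4, 6.7, 7.2, 6.2), total = 79.5.
E[θ_{R3}|data] = α_{R3}/Σα = 7.2/79.5 = 0.0906.

0.0906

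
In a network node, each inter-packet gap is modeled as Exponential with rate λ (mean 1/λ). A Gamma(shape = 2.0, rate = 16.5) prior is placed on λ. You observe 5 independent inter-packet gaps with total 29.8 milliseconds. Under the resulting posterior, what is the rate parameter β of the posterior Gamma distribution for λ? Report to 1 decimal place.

With a Gamma(shape α, rate β) prior on the exponential rate λ, the posterior after n observations with total T = Σxᵢ is Gamma(α+n, β+T).
Posterior: Gamma(2.0+5, 16.5+29.8) = Gamma(7.0, 46.3).
Posterior β = 46.3.

46.3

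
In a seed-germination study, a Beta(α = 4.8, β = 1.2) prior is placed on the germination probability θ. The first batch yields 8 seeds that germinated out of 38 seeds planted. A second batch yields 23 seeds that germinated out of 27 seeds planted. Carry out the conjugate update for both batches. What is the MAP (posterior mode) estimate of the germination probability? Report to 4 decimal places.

The Beta prior is conjugate to a Binomial/Bernoulli likelihood; the update adds successes to α and failures to β.
After batch 1: Beta(4.8+8, 1.2+30) = Beta(12.8, 31.2).
After batch 2: Beta(12.8+23, 31.2+4) = Beta(35.8, 35.2).
Mode of Beta(a,b) for a,b>1 is (a−1)/(a+b−2) = 34.8/69.0 = 0.5043.

0.5043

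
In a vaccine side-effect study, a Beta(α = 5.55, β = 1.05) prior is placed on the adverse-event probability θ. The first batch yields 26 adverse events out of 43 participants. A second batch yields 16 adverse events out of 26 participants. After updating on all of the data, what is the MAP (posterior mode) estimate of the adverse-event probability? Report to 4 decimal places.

0.6325

The Beta prior is conjugate to a Binomial/Bernoulli likelihood; the update adds successes to α and failures to β.
After batch 1: Beta(5.55+26, 1.05+17) = Beta(31.55, 18.05).
After batch 2: Beta(31.55+16, 18.05+10) = Beta(47.55, 28.05).
Mode of Beta(a,b) for a,b>1 is (a−1)/(a+b−2) = 46.55/73.60 = 0.6325.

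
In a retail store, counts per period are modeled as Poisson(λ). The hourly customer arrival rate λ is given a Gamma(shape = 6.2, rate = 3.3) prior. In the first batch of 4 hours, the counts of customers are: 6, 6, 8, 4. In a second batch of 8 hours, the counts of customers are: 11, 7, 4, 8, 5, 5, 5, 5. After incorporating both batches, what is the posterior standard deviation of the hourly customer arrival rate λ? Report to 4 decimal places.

0.5853

With a Gamma(shape α, rate β) prior, the Poisson likelihood is conjugate: the posterior is Gamma(α + ΣXᵢ, β + n).
Batch 1: sum of counts S = 24 over n = 4 hours.
After batch 1: Gamma(α+S, β+n) = Gamma(6.2+24, 3.3+4) = Gamma(30.2, 7.3).
Batch 2: sum of counts S = 50 over n = 8 hours.
After batch 2: Gamma(α+S, β+n) = Gamma(30.2+50, 7.3+8) = Gamma(80.2, 15.3).
SD = √α/β = √80.2/15.3 = 0.5853.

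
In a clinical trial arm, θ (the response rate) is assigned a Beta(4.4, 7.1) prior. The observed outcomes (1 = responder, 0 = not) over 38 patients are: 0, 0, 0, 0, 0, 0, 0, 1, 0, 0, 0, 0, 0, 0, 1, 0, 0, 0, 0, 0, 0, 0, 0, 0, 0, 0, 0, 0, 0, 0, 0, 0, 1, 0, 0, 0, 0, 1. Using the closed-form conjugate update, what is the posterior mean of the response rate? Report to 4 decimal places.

The Beta prior is conjugate to a Binomial/Bernoulli likelihood; the update adds successes to α and failures to β.
Posterior: Beta(α+k, β+n−k) = Beta(4.4+4, 7.1+34) = Beta(8.4, 41.1).
Posterior mean = α/(α+β) = 8.4/49.5 = 0.1697.

0.1697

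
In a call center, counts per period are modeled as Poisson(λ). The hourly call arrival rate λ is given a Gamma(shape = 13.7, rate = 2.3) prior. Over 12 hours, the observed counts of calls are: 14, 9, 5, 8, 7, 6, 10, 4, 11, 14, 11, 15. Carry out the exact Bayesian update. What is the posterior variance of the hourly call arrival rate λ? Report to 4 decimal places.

0.6245

With a Gamma(shape α, rate β) prior, the Poisson likelihood is conjugate: the posterior is Gamma(α + ΣXᵢ, β + n).
Sum of counts S = 114 over n = 12 hours.
Posterior: Gamma(α+S, β+n) = Gamma(13.7+114, 2.3+12) = Gamma(127.7, 14.3).
Var = α/β² = 127.7/14.3² = 0.6245.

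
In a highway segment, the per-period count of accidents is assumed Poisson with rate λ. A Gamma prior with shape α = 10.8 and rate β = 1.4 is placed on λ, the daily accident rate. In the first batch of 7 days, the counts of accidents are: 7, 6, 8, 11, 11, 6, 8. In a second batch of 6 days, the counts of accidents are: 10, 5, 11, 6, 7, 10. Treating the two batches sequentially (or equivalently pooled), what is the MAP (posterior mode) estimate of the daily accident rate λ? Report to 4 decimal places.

With a Gamma(shape α, rate β) prior, the Poisson likelihood is conjugate: the posterior is Gamma(α + ΣXᵢ, β + n).
Batch 1: sum of counts S = 57 over n = 7 days.
After batch 1: Gamma(α+S, β+n) = Gamma(10.8+57, 1.4+7) = Gamma(67.8, 8.4).
Batch 2: sum of counts S = 49 over n = 6 days.
After batch 2: Gamma(α+S, β+n) = Gamma(67.8+49, 8.4+6) = Gamma(116.8, 14.4).
Mode of Gamma(α,β) for α≥1 is (α−1)/β = 115.8/14.4 = 8.0417.

8.0417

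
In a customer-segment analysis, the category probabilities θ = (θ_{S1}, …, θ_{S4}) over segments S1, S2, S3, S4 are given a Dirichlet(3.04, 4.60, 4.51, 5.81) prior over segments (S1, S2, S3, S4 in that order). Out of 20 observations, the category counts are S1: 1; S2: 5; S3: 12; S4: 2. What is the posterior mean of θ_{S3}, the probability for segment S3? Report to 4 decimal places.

0.4349

The Dirichlet prior is conjugate to the Multinomial likelihood: each posterior αⱼ = prior αⱼ + observed count nⱼ.
Posterior concentration: (4.04, 9.60, 16.51, 7.81), total = 37.96.
E[θ_{S3}|data] = α_{S3}/Σα = 16.51/37.96 = 0.4349.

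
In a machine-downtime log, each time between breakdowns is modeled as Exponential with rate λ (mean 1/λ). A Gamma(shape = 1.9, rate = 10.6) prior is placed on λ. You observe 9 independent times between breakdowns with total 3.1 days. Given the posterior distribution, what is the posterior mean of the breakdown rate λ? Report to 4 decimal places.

0.7956

With a Gamma(shape α, rate β) prior on the exponential rate λ, the posterior after n observations with total T = Σxᵢ is Gamma(α+n, β+T).
Posterior: Gamma(1.9+9, 10.6+3.1) = Gamma(10.9, 13.7).
Posterior mean of λ = α/β = 10.9/13.7 = 0.7956.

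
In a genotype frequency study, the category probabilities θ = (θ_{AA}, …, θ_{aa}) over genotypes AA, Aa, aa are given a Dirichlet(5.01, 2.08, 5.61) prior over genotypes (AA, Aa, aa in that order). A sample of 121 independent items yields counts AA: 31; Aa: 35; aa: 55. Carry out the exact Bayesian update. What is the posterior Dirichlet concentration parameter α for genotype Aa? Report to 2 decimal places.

The Dirichlet prior is conjugate to the Multinomial likelihood: each posterior αⱼ = prior αⱼ + observed count nⱼ.
Posterior concentration: (36.01, 37.08, 60.61), total = 133.70.
α_{Aa} = 2.08 + 35 = 37.08.

37.08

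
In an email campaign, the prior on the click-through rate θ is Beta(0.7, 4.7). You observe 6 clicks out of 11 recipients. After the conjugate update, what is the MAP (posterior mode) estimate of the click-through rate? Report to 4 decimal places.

0.3958

The Beta prior is conjugate to a Binomial/Bernoulli likelihood; the update adds successes to α and failures to β.
Posterior: Beta(α+k, β+n−k) = Beta(0.7+6, 4.7+5) = Beta(6.7, 9.7).
Mode of Beta(a,b) for a,b>1 is (a−1)/(a+b−2) = 5.7/14.4 = 0.3958.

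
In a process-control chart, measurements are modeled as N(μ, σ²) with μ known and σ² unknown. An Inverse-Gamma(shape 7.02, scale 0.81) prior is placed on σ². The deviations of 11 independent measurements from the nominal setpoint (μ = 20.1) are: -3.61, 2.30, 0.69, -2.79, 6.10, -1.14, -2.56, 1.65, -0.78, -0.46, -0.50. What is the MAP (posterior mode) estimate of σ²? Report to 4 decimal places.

2.8498

With known mean μ and an Inverse-Gamma(α, β) prior on σ², the Normal likelihood is conjugate: posterior is Inv-Gamma(α + n/2, β + Σ(xᵢ−μ)²/2).
Σ(xᵢ−μ)² = (-3.61)² + (2.30)² + (0.69)² + (-2.79)² + (6.10)² + (-1.14)² + (-2.56)² + (1.65)² + (-0.78)² + (-0.46)² + (-0.50)² = 75.4380.
Posterior: Inv-Gamma(7.02 + 11/2, 0.81 + 75.4380/2) = Inv-Gamma(12.52, 38.52900).
Mode = β/(α+1) = 38.52900/13.52 = 2.8498.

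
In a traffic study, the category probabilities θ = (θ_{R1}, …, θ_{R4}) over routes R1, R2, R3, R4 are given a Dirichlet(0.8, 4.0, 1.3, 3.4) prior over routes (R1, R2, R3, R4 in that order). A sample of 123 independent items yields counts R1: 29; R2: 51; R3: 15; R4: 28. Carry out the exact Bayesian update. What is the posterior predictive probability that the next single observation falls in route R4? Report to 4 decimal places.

The Dirichlet prior is conjugate to the Multinomial likelihood: each posterior αⱼ = prior αⱼ + observed count nⱼ.
Posterior concentration: (29.8, 55.0, 16.3, 31.4), total = 132.5.
P(next = R4 | data) = α_{R4}/Σα = 0.2370.

0.2370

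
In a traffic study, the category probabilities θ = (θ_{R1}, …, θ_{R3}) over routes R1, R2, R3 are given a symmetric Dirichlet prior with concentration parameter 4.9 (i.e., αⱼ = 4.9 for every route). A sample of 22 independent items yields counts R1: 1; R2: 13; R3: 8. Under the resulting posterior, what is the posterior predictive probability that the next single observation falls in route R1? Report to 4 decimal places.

0.1608

The Dirichlet prior is conjugate to the Multinomial likelihood: each posterior αⱼ = prior αⱼ + observed count nⱼ.
Posterior concentration: (5.9, 17.9, 12.9), total = 36.7.
P(next = R1 | data) = α_{R1}/Σα = 0.1608.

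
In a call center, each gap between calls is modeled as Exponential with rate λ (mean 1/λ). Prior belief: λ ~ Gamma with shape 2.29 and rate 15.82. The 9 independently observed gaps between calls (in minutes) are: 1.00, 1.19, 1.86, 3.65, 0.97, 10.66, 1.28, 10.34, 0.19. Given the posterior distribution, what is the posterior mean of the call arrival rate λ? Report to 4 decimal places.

With a Gamma(shape α, rate β) prior on the exponential rate λ, the posterior after n observations with total T = Σxᵢ is Gamma(α+n, β+T).
Sum of observations T = 31.14 minutes; n = 9.
Posterior: Gamma(2.29+9, 15.82+31.14) = Gamma(11.29, 46.96).
Posterior mean of λ = α/β = 11.29/46.96 = 0.2404.

0.2404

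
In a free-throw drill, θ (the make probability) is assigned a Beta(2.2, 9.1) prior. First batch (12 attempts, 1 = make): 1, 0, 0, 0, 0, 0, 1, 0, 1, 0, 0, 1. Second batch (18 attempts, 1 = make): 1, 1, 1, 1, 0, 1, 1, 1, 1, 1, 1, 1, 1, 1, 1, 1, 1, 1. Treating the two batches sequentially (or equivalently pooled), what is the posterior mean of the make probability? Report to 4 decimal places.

0.5617

The Beta prior is conjugate to a Binomial/Bernoulli likelihood; the update adds successes to α and failures to β.
After batch 1: Beta(2.2+4, 9.1+8) = Beta(6.2, 17.1).
After batch 2: Beta(6.2+17, 17.1+1) = Beta(23.2, 18.1).
Posterior mean = α/(α+β) = 23.2/41.3 = 0.5617.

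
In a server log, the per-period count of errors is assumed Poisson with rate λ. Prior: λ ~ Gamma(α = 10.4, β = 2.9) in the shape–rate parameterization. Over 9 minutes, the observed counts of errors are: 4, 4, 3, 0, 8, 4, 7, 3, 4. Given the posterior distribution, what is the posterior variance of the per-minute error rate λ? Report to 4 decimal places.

0.3347

With a Gamma(shape α, rate β) prior, the Poisson likelihood is conjugate: the posterior is Gamma(α + ΣXᵢ, β + n).
Sum of counts S = 37 over n = 9 minutes.
Posterior: Gamma(α+S, β+n) = Gamma(10.4+37, 2.9+9) = Gamma(47.4, 11.9).
Var = α/β² = 47.4/11.9² = 0.3347.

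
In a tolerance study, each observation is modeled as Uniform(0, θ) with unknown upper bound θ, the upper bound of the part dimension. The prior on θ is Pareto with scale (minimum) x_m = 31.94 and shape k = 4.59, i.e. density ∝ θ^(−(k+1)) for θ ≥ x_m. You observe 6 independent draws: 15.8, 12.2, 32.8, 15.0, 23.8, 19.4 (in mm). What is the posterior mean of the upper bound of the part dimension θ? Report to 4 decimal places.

36.2202

A Pareto(scale x_m, shape k) prior on the upper bound θ of Uniform(0, θ) is conjugate: posterior is Pareto(max(x_m, max xᵢ), k + n).
Sample maximum = 32.8; prior scale x_m = 31.94 → posterior scale = max = 32.80.
Posterior shape = 4.59 + 6 = 10.59.
E[θ|data] = k·x_m/(k−1) = 10.59·32.80/9.59 = 36.2202.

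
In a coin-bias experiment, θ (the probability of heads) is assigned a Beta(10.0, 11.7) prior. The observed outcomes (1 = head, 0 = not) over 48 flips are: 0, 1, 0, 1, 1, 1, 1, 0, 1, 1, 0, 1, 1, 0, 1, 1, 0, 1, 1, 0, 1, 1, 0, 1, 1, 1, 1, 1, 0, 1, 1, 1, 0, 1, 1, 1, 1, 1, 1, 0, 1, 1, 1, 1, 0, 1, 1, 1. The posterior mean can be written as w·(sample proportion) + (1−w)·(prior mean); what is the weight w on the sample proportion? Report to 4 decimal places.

The Beta prior is conjugate to a Binomial/Bernoulli likelihood; the update adds successes to α and failures to β.
Posterior mean = (α₀+k)/(α₀+β₀+n) = [n/(α₀+β₀+n)]·(k/n) + [(α₀+β₀)/(α₀+β₀+n)]·α₀/(α₀+β₀), so only n and the prior enter the weight.
The weight on the data is w = n/(α₀+β₀+n) = 48/(10.0+11.7+48) = 48/69.7 = 0.6887.

0.6887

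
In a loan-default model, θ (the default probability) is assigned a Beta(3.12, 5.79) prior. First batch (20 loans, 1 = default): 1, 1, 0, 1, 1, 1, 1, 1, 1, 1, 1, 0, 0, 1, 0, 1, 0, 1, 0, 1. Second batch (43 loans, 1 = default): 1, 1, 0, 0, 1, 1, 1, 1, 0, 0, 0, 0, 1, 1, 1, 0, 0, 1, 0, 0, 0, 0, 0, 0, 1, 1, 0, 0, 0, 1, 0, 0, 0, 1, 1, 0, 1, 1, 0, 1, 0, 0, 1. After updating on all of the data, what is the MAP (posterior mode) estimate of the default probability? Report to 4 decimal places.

The Beta prior is conjugate to a Binomial/Bernoulli likelihood; the update adds successes to α and failures to β.
After batch 1: Beta(3.12+14, 5.79+6) = Beta(17.12, 11.79).
After batch 2: Beta(17.12+19, 11.79+24) = Beta(36.12, 35.79).
Mode of Beta(a,b) for a,b>1 is (a−1)/(a+b−2) = 35.12/69.91 = 0.5024.

0.5024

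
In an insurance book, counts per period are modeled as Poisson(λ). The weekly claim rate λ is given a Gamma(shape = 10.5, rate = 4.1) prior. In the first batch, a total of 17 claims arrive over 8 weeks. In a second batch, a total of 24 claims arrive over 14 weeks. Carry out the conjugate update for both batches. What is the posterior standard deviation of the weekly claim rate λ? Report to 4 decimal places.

With a Gamma(shape α, rate β) prior, the Poisson likelihood is conjugate: the posterior is Gamma(α + ΣXᵢ, β + n).
After batch 1: Gamma(α+S, β+n) = Gamma(10.5+17, 4.1+8) = Gamma(27.5, 12.1).
After batch 2: Gamma(α+S, β+n) = Gamma(27.5+24, 12.1+14) = Gamma(51.5, 26.1).
SD = √α/β = √51.5/26.1 = 0.2750.

0.2750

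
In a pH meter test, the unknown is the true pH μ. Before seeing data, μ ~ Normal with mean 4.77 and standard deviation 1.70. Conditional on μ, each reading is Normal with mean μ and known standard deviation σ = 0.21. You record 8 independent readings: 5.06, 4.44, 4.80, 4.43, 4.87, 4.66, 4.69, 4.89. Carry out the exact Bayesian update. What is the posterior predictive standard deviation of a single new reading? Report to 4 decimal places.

0.2227

For Normal data with known variance σ², a Normal(μ₀, σ₀²) prior on μ is conjugate. Posterior precision = 1/σ₀² + n/σ²; posterior mean is the precision-weighted average of μ₀ and x̄.
σ₀² = 1.70² = 2.89, σ² = 0.21² = 0.0441; σ² + n·σ₀² = 0.0441 + 8·2.89 = 23.1641.
Posterior precision = 1/σ₀² + n/σ² = 1/2.89 + 8/0.0441 = (σ² + n·σ₀²)/(σ₀²σ²) = 23.1641/(2.89·0.0441); posterior variance σₙ² = σ₀²σ²/(σ² + n·σ₀²) = 2.89·0.0441/23.1641 = 0.005502.
Predictive variance for one new observation = σₙ² + σ² = 2.89·0.0441/23.1641 + 0.0441 = σ²·(σ₀² + 23.1641)/23.1641 = 0.0441·26.0541/23.1641 = 0.049602; SD = √(0.0441·26.0541/23.1641) = 0.2227.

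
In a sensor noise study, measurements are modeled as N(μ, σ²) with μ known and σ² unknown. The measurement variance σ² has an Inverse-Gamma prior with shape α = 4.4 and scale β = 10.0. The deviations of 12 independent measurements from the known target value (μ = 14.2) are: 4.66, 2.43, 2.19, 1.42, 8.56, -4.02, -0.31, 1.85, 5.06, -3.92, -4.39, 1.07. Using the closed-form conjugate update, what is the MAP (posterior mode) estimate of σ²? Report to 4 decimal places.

9.1567

With known mean μ and an Inverse-Gamma(α, β) prior on σ², the Normal likelihood is conjugate: posterior is Inv-Gamma(α + n/2, β + Σ(xᵢ−μ)²/2).
Σ(xᵢ−μ)² = (4.66)² + (2.43)² + (2.19)² + (1.42)² + (8.56)² + (-4.02)² + (-0.31)² + (1.85)² + (5.06)² + (-3.92)² + (-4.39)² + (1.07)² = 188.7726.
Posterior: Inv-Gamma(4.4 + 12/2, 10.0 + 188.7726/2) = Inv-Gamma(10.40, 104.38630).
Mode = β/(α+1) = 104.38630/11.40 = 9.1567.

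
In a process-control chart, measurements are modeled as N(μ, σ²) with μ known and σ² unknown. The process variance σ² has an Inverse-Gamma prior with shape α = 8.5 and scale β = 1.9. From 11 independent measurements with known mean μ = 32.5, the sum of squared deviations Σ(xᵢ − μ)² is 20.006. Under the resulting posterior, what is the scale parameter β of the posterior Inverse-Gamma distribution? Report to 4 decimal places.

11.9030

With known mean μ and an Inverse-Gamma(α, β) prior on σ², the Normal likelihood is conjugate: posterior is Inv-Gamma(α + n/2, β + Σ(xᵢ−μ)²/2).
Posterior: Inv-Gamma(8.5 + 11/2, 1.9 + 20.006/2) = Inv-Gamma(14.00, 11.9030).
Posterior β = 11.9030.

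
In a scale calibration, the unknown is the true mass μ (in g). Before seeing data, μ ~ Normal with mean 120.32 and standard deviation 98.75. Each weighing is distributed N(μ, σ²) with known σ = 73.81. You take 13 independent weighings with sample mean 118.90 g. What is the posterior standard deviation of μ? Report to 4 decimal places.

20.0450

For Normal data with known variance σ², a Normal(μ₀, σ₀²) prior on μ is conjugate. Posterior precision = 1/σ₀² + n/σ²; posterior mean is the precision-weighted average of μ₀ and x̄.
σ₀² = 98.75² = 9751.5625, σ² = 73.81² = 5447.9161; σ² + n·σ₀² = 5447.9161 + 13·9751.5625 = 132218.2286.
Posterior precision = 1/σ₀² + n/σ² = 1/9751.5625 + 13/5447.9161 = (σ² + n·σ₀²)/(σ₀²σ²) = 132218.2286/(9751.5625·5447.9161); posterior variance σₙ² = σ₀²σ²/(σ² + n·σ₀²) = 9751.5625·5447.9161/132218.2286 = 401.803102.
Posterior SD = √σₙ² = √(9751.5625·5447.9161/132218.2286) = 20.0450.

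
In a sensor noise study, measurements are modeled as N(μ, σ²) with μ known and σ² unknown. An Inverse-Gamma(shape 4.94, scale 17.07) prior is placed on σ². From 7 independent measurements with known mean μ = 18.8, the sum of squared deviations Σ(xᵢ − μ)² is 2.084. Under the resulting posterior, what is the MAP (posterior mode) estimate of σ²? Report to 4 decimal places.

With known mean μ and an Inverse-Gamma(α, β) prior on σ², the Normal likelihood is conjugate: posterior is Inv-Gamma(α + n/2, β + Σ(xᵢ−μ)²/2).
Posterior: Inv-Gamma(4.94 + 7/2, 17.07 + 2.084/2) = Inv-Gamma(8.44, 18.1120).
Mode = β/(α+1) = 18.1120/9.44 = 1.9186.

1.9186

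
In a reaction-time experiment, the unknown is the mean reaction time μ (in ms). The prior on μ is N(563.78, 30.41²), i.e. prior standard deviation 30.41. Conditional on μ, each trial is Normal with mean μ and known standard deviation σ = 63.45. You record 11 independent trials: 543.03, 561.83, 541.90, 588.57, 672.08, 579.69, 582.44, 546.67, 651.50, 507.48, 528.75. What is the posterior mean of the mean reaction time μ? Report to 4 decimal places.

For Normal data with known variance σ², a Normal(μ₀, σ₀²) prior on μ is conjugate. Posterior precision = 1/σ₀² + n/σ²; posterior mean is the precision-weighted average of μ₀ and x̄.
Σxᵢ = 543.03 + 561.83 + 541.90 + 588.57 + 672.08 + 579.69 + 582.44 + 546.67 + 651.50 + 507.48 + 528.75 = 6303.94, so n·x̄ = 6303.94.
σ₀² = 30.41² = 924.7681, σ² = 63.45² = 4025.9025; σ² + n·σ₀² = 4025.9025 + 11·924.7681 = 14198.3516.
Posterior mean = (μ₀/σ₀² + n·x̄/σ²)/(1/σ₀² + n/σ²) = (σ²·μ₀ + σ₀²·n·x̄)/(σ² + n·σ₀²) = (4025.9025·563.78 + 924.7681·6303.94)/14198.3516 = 8099405.927764/14198.3516 = 570.4469.

570.4469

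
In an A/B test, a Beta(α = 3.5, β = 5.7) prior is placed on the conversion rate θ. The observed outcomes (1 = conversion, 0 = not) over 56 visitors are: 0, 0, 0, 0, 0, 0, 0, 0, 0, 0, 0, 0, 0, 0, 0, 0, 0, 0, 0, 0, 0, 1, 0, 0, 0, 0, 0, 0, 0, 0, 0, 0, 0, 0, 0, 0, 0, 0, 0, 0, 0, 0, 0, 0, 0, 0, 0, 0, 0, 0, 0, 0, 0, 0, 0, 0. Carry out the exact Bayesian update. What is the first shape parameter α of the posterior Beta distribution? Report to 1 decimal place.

4.5

The Beta prior is conjugate to a Binomial/Bernoulli likelihood; the update adds successes to α and failures to β.
Posterior: Beta(α+k, β+n−k) = Beta(3.5+1, 5.7+55) = Beta(4.5, 60.7).
Posterior α = 4.5.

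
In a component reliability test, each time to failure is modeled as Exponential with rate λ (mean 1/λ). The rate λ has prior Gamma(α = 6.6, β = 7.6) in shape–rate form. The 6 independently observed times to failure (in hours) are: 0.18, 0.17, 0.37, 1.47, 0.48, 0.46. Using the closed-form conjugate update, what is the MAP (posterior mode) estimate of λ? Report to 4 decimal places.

With a Gamma(shape α, rate β) prior on the exponential rate λ, the posterior after n observations with total T = Σxᵢ is Gamma(α+n, β+T).
Sum of observations T = 3.13 hours; n = 6.
Posterior: Gamma(6.6+6, 7.6+3.13) = Gamma(12.6, 10.73).
Mode = (α−1)/β = 1.0811.

1.0811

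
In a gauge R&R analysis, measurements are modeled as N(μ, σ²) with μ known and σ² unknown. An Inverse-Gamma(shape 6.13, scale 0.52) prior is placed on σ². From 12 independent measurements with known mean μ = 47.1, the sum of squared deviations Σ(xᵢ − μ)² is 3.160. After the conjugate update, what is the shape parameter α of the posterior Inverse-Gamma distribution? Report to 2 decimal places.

12.13

With known mean μ and an Inverse-Gamma(α, β) prior on σ², the Normal likelihood is conjugate: posterior is Inv-Gamma(α + n/2, β + Σ(xᵢ−μ)²/2).
Posterior: Inv-Gamma(6.13 + 12/2, 0.52 + 3.160/2) = Inv-Gamma(12.13, 2.1000).
Posterior α = 12.13.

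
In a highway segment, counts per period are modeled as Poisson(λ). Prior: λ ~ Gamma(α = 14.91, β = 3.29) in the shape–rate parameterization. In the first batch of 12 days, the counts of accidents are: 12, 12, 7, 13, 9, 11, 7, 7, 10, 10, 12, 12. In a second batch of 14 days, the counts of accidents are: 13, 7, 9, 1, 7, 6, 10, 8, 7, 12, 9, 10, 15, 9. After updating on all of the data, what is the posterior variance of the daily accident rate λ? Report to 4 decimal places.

With a Gamma(shape α, rate β) prior, the Poisson likelihood is conjugate: the posterior is Gamma(α + ΣXᵢ, β + n).
Batch 1: sum of counts S = 122 over n = 12 days.
After batch 1: Gamma(α+S, β+n) = Gamma(14.91+122, 3.29+12) = Gamma(136.91, 15.29).
Batch 2: sum of counts S = 123 over n = 14 days.
After batch 2: Gamma(α+S, β+n) = Gamma(136.91+123, 15.29+14) = Gamma(259.91, 29.29).
Var = α/β² = 259.91/29.29² = 0.3030.

0.3030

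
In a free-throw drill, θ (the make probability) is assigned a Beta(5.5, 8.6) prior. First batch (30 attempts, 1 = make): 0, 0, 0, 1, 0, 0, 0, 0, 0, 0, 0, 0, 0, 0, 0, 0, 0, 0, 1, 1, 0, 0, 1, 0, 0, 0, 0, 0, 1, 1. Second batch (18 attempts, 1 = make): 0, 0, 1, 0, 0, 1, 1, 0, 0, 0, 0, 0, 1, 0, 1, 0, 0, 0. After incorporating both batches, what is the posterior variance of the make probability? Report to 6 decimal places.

0.003092

The Beta prior is conjugate to a Binomial/Bernoulli likelihood; the update adds successes to α and failures to β.
After batch 1: Beta(5.5+6, 8.6+24) = Beta(11.5, 32.6).
After batch 2: Beta(11.5+5, 32.6+13) = Beta(16.5, 45.6).
Var = αβ/((α+β)²(α+β+1)) = 16.5·45.6/(62.1²·63.1) = 0.003092.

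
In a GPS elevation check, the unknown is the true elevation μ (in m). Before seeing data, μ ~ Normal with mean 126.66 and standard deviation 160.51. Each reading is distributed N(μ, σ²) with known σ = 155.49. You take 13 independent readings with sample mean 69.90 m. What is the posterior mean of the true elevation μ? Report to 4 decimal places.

73.7215

For Normal data with known variance σ², a Normal(μ₀, σ₀²) prior on μ is conjugate. Posterior precision = 1/σ₀² + n/σ²; posterior mean is the precision-weighted average of μ₀ and x̄.
n·x̄ = 13·69.90 = 908.7.
σ₀² = 160.51² = 25763.4601, σ² = 155.49² = 24177.1401; σ² + n·σ₀² = 24177.1401 + 13·25763.4601 = 359102.1214.
Posterior mean = (μ₀/σ₀² + n·x̄/σ²)/(1/σ₀² + n/σ²) = (σ²·μ₀ + σ₀²·n·x̄)/(σ² + n·σ₀²) = (24177.1401·126.66 + 25763.4601·908.7)/359102.1214 = 26473532.757936/359102.1214 = 73.7215.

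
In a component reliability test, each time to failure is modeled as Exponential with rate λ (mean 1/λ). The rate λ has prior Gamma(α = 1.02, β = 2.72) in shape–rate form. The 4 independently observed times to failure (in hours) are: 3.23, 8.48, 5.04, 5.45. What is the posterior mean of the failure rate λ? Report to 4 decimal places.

With a Gamma(shape α, rate β) prior on the exponential rate λ, the posterior after n observations with total T = Σxᵢ is Gamma(α+n, β+T).
Sum of observations T = 22.20 hours; n = 4.
Posterior: Gamma(1.02+4, 2.72+22.20) = Gamma(5.02, 24.92).
Posterior mean of λ = α/β = 5.02/24.92 = 0.2014.

0.2014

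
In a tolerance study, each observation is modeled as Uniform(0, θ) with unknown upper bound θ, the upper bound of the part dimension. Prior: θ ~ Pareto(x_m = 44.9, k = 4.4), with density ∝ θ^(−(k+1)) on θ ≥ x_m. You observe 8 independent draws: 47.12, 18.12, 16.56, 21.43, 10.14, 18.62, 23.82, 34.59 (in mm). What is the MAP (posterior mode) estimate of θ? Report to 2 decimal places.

47.12

A Pareto(scale x_m, shape k) prior on the upper bound θ of Uniform(0, θ) is conjugate: posterior is Pareto(max(x_m, max xᵢ), k + n).
Sample maximum = 47.12; prior scale x_m = 44.9 → posterior scale = max = 47.12.
Posterior shape = 4.4 + 8 = 12.4.
The Pareto density is decreasing on [x_m, ∞), so the mode is x_m = 47.12.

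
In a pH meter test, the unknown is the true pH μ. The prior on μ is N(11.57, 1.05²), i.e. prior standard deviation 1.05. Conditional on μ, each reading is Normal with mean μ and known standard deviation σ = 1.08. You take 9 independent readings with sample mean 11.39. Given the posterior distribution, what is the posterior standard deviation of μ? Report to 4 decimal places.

0.3405

For Normal data with known variance σ², a Normal(μ₀, σ₀²) prior on μ is conjugate. Posterior precision = 1/σ₀² + n/σ²; posterior mean is the precision-weighted average of μ₀ and x̄.
σ₀² = 1.05² = 1.1025, σ² = 1.08² = 1.1664; σ² + n·σ₀² = 1.1664 + 9·1.1025 = 11.0889.
Posterior precision = 1/σ₀² + n/σ² = 1/1.1025 + 9/1.1664 = (σ² + n·σ₀²)/(σ₀²σ²) = 11.0889/(1.1025·1.1664); posterior variance σₙ² = σ₀²σ²/(σ² + n·σ₀²) = 1.1025·1.1664/11.0889 = 0.115968.
Posterior SD = √σₙ² = √(1.1025·1.1664/11.0889) = 0.3405.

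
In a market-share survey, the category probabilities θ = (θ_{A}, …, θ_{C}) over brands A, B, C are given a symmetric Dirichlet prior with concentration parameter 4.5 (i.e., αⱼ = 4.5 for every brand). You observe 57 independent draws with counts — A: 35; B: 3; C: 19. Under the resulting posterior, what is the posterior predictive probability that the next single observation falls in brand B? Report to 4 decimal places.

The Dirichlet prior is conjugate to the Multinomial likelihood: each posterior αⱼ = prior αⱼ + observed count nⱼ.
Posterior concentration: (39.5, 7.5, 23.5), total = 70.5.
P(next = B | data) = α_{B}/Σα = 0.1064.

0.1064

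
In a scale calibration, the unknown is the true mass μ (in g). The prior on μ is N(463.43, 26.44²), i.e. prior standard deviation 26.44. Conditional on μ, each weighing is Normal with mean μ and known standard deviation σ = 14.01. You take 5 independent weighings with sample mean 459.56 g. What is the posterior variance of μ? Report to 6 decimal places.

For Normal data with known variance σ², a Normal(μ₀, σ₀²) prior on μ is conjugate. Posterior precision = 1/σ₀² + n/σ²; posterior mean is the precision-weighted average of μ₀ and x̄.
σ₀² = 26.44² = 699.0736, σ² = 14.01² = 196.2801; σ² + n·σ₀² = 196.2801 + 5·699.0736 = 3691.6481.
Posterior precision = 1/σ₀² + n/σ² = 1/699.0736 + 5/196.2801 = (σ² + n·σ₀²)/(σ₀²σ²) = 3691.6481/(699.0736·196.2801); posterior variance σₙ² = σ₀²σ²/(σ² + n·σ₀²) = 699.0736·196.2801/3691.6481 = 37.168829.

37.168829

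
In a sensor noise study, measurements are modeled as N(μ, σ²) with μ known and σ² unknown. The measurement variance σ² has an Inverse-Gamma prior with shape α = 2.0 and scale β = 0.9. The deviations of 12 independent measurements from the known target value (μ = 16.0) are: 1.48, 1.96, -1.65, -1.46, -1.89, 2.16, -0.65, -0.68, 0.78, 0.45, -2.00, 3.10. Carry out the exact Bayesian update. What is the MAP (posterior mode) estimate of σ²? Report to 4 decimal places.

2.0128

With known mean μ and an Inverse-Gamma(α, β) prior on σ², the Normal likelihood is conjugate: posterior is Inv-Gamma(α + n/2, β + Σ(xᵢ−μ)²/2).
Σ(xᵢ−μ)² = (1.48)² + (1.96)² + (-1.65)² + (-1.46)² + (-1.89)² + (2.16)² + (-0.65)² + (-0.68)² + (0.78)² + (0.45)² + (-2.00)² + (3.10)² = 34.4296.
Posterior: Inv-Gamma(2.0 + 12/2, 0.9 + 34.4296/2) = Inv-Gamma(8.00, 18.11480).
Mode = β/(α+1) = 18.11480/9.00 = 2.0128.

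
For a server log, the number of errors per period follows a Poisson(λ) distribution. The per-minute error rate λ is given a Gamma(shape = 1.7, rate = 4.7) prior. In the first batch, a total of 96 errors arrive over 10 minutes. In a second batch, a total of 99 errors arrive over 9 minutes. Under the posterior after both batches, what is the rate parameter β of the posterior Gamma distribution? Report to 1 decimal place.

With a Gamma(shape α, rate β) prior, the Poisson likelihood is conjugate: the posterior is Gamma(α + ΣXᵢ, β + n).
After batch 1: Gamma(α+S, β+n) = Gamma(1.7+96, 4.7+10) = Gamma(97.7, 14.7).
After batch 2: Gamma(α+S, β+n) = Gamma(97.7+99, 14.7+9) = Gamma(196.7, 23.7).
Posterior β = 23.7.

23.7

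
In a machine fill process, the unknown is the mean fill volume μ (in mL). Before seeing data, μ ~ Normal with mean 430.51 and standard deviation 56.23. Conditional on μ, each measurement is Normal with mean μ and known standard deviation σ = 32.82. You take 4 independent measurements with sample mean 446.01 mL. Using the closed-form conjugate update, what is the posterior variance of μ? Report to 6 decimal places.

For Normal data with known variance σ², a Normal(μ₀, σ₀²) prior on μ is conjugate. Posterior precision = 1/σ₀² + n/σ²; posterior mean is the precision-weighted average of μ₀ and x̄.
σ₀² = 56.23² = 3161.8129, σ² = 32.82² = 1077.1524; σ² + n·σ₀² = 1077.1524 + 4·3161.8129 = 13724.404.
Posterior precision = 1/σ₀² + n/σ² = 1/3161.8129 + 4/1077.1524 = (σ² + n·σ₀²)/(σ₀²σ²) = 13724.404/(3161.8129·1077.1524); posterior variance σₙ² = σ₀²σ²/(σ² + n·σ₀²) = 3161.8129·1077.1524/13724.404 = 248.153170.

248.153170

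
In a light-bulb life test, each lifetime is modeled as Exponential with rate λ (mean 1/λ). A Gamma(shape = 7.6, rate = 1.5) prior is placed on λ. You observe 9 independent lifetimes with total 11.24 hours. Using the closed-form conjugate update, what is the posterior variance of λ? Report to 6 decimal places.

0.102275

With a Gamma(shape α, rate β) prior on the exponential rate λ, the posterior after n observations with total T = Σxᵢ is Gamma(α+n, β+T).
Posterior: Gamma(7.6+9, 1.5+11.24) = Gamma(16.6, 12.74).
Var = α/β² = 0.102275.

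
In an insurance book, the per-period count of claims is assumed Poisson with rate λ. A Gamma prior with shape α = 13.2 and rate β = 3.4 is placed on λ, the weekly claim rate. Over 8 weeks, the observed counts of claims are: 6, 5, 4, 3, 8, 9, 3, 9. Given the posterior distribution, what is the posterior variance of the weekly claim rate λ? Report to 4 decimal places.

0.4632

With a Gamma(shape α, rate β) prior, the Poisson likelihood is conjugate: the posterior is Gamma(α + ΣXᵢ, β + n).
Sum of counts S = 47 over n = 8 weeks.
Posterior: Gamma(α+S, β+n) = Gamma(13.2+47, 3.4+8) = Gamma(60.2, 11.4).
Var = α/β² = 60.2/11.4² = 0.4632.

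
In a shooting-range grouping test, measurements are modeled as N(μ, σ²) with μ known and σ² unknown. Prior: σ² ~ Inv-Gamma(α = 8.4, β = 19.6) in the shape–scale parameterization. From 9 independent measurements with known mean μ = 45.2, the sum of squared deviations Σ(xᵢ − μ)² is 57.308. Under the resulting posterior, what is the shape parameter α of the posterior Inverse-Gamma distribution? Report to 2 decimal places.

12.90

With known mean μ and an Inverse-Gamma(α, β) prior on σ², the Normal likelihood is conjugate: posterior is Inv-Gamma(α + n/2, β + Σ(xᵢ−μ)²/2).
Posterior: Inv-Gamma(8.4 + 9/2, 19.6 + 57.308/2) = Inv-Gamma(12.90, 48.2540).
Posterior α = 12.90.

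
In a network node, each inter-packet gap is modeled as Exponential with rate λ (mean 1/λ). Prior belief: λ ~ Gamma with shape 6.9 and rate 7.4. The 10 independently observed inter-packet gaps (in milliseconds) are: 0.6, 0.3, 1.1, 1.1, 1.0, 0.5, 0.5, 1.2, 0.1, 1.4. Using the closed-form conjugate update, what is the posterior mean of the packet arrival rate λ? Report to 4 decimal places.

1.1118

With a Gamma(shape α, rate β) prior on the exponential rate λ, the posterior after n observations with total T = Σxᵢ is Gamma(α+n, β+T).
Sum of observations T = 7.8 milliseconds; n = 10.
Posterior: Gamma(6.9+10, 7.4+7.8) = Gamma(16.9, 15.2).
Posterior mean of λ = α/β = 16.9/15.2 = 1.1118.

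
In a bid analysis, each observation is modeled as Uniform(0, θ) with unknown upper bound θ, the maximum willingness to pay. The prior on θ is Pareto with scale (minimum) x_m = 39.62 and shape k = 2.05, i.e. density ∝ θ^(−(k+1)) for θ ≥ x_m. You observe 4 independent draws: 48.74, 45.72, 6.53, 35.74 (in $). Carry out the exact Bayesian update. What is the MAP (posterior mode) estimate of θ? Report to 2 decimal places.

48.74

A Pareto(scale x_m, shape k) prior on the upper bound θ of Uniform(0, θ) is conjugate: posterior is Pareto(max(x_m, max xᵢ), k + n).
Sample maximum = 48.74; prior scale x_m = 39.62 → posterior scale = max = 48.74.
Posterior shape = 2.05 + 4 = 6.05.
The Pareto density is decreasing on [x_m, ∞), so the mode is x_m = 48.74.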